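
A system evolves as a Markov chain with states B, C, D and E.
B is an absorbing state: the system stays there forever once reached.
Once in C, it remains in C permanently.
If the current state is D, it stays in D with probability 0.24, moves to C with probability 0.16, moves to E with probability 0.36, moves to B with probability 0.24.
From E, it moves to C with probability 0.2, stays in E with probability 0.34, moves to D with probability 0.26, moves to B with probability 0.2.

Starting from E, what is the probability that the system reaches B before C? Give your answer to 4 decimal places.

Let h(s) be the probability of absorption at B starting from transient state s. Then h(B) = 1 and h(C) = 0. By first-step analysis:
h(D) = 0.24·1 + 0.16·0 + 0.24·h(D) + 0.36·h(E)
h(E) = 0.2·1 + 0.2·0 + 0.26·h(D) + 0.34·h(E)
Solving: h(D) = 0.5647, h(E) = 0.5255.
Starting from E, the probability is 0.5255.

0.5255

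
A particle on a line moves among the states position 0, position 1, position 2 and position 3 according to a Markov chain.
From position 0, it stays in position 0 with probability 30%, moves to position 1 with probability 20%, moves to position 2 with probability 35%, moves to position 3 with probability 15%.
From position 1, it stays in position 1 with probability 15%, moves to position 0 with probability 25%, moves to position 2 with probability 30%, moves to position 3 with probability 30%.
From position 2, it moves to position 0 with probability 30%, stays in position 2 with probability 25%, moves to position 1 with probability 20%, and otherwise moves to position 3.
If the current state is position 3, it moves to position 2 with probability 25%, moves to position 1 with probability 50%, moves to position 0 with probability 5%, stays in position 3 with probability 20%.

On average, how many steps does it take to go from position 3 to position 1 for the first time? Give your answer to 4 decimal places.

2.6753

Let t(s) be the expected number of steps to first reach position 1 from state s, with t(position 1) = 0. Conditioning on the first step:
t(position 0) = 1 + 0.3·t(position 0) + 0.35·t(position 2) + 0.15·t(position 3)
t(position 2) = 1 + 0.3·t(position 0) + 0.25·t(position 2) + 0.25·t(position 3)
t(position 3) = 1 + 0.05·t(position 0) + 0.25·t(position 2) + 0.2·t(position 3)
Solving: t(position 0) = 3.8930, t(position 2) = 3.7823, t(position 3) = 2.6753.
Expected steps from position 3 to position 1: 2.6753.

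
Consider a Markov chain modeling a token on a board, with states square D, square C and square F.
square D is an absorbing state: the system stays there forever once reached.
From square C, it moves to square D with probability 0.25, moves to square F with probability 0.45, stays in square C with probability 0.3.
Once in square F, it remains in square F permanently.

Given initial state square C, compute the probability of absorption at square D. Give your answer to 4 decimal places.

0.3571

Let h(s) be the probability of absorption at square D starting from transient state s. Then h(square D) = 1 and h(square F) = 0. By first-step analysis:
h(square C) = 0.25·1 + 0.3·h(square C) + 0.45·0
Solving: h(square C) = 0.3571.
Starting from square C, the probability is 0.3571.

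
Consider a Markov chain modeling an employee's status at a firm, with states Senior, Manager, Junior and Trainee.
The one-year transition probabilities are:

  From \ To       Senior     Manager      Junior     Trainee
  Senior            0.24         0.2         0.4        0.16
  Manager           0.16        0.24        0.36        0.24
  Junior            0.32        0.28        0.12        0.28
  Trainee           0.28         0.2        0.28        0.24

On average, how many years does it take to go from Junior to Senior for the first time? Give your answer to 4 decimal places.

Let t(s) be the expected number of years to first reach Senior from state s, with t(Senior) = 0. Conditioning on the first year:
t(Manager) = 1 + 0.24·t(Manager) + 0.36·t(Junior) + 0.24·t(Trainee)
t(Junior) = 1 + 0.28·t(Manager) + 0.12·t(Junior) + 0.28·t(Trainee)
t(Trainee) = 1 + 0.2·t(Manager) + 0.28·t(Junior) + 0.24·t(Trainee)
Solving: t(Manager) = 4.2739, t(Junior) = 3.7074, t(Trainee) = 3.8064.
Expected years from Junior to Senior: 3.7074.

3.7074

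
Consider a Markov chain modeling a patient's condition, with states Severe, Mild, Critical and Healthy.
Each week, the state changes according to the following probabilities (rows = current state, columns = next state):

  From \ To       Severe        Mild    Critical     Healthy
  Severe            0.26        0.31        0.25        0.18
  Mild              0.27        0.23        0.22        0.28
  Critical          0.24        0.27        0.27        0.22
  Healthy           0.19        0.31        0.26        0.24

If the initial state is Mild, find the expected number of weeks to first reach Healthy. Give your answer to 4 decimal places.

4.1738

Let t(s) be the expected number of weeks to first reach Healthy from state s, with t(Healthy) = 0. Conditioning on the first week:
t(Severe) = 1 + 0.26·t(Severe) + 0.31·t(Mild) + 0.25·t(Critical)
t(Mild) = 1 + 0.27·t(Severe) + 0.23·t(Mild) + 0.22·t(Critical)
t(Critical) = 1 + 0.24·t(Severe) + 0.27·t(Mild) + 0.27·t(Critical)
Solving: t(Severe) = 4.5944, t(Mild) = 4.1738, t(Critical) = 4.4241.
Expected weeks from Mild to Healthy: 4.1738.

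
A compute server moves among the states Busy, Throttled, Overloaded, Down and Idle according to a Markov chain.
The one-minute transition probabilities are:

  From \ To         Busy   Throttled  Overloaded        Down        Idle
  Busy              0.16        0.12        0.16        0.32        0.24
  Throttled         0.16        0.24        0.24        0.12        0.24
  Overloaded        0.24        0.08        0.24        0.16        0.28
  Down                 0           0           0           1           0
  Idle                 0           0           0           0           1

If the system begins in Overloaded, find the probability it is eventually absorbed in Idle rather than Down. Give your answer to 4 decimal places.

0.5843

Let h(s) be the probability of absorption at Idle starting from transient state s. Then h(Idle) = 1 and h(Down) = 0. By first-step analysis:
h(Busy) = 0.16·h(Busy) + 0.12·h(Throttled) + 0.16·h(Overloaded) + 0.32·0 + 0.24·1
h(Throttled) = 0.16·h(Busy) + 0.24·h(Throttled) + 0.24·h(Overloaded) + 0.12·0 + 0.24·1
h(Overloaded) = 0.24·h(Busy) + 0.08·h(Throttled) + 0.24·h(Overloaded) + 0.16·0 + 0.28·1
Solving: h(Busy) = 0.4830, h(Throttled) = 0.6020, h(Overloaded) = 0.5843.
Starting from Overloaded, the probability is 0.5843.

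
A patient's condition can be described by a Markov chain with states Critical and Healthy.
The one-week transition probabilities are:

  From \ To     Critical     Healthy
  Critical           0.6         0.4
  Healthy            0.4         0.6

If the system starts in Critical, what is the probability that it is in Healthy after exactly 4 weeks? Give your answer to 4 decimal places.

Propagate the distribution vector 4 weeks from Critical.
After 0 weeks: (1.0000, 0.0000)
After 1 week: (0.6000, 0.4000)
After 2 weeks: (0.5200, 0.4800)
After 3 weeks: (0.5040, 0.4960)
After 4 weeks: (0.5008, 0.4992)
P(in Healthy after 4 weeks) = 0.4992

0.4992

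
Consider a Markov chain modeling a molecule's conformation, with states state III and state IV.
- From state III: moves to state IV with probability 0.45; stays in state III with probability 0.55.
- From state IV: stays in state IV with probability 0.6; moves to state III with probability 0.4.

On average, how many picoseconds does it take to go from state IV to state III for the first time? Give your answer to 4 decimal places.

Let t(s) be the expected number of picoseconds to first reach state III from state s, with t(state III) = 0. Conditioning on the first picosecond:
t(state IV) = 1 + 0.6·t(state IV)
Solving: t(state IV) = 2.5000.
Expected picoseconds from state IV to state III: 2.5000.

2.5000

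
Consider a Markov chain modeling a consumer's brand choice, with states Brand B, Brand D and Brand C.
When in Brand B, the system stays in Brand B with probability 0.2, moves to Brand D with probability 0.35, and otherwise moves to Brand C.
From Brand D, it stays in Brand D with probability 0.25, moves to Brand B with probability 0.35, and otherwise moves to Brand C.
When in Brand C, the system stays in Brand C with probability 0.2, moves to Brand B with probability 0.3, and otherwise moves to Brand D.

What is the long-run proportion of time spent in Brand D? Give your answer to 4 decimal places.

0.3653

Let the stationary distribution be π with π = πP and π_1 + π_2 + π_3 = 1.
π_1 = 0.2·π_1 + 0.35·π_2 + 0.3·π_3
π_2 = 0.35·π_1 + 0.25·π_2 + 0.5·π_3
Solving with the normalization constraint gives π = (0.2893, 0.3653, 0.3454).
So the stationary probability of Brand D is 0.3653.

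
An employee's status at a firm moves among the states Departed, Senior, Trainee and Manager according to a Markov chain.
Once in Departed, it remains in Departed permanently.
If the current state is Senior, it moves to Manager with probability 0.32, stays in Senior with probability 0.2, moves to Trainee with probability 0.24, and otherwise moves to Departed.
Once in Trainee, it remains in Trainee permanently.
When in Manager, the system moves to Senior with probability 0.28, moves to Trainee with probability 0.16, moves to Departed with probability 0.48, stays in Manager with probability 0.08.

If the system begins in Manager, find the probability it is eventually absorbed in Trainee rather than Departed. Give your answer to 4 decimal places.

0.3020

Let h(s) be the probability of absorption at Trainee starting from transient state s. Then h(Trainee) = 1 and h(Departed) = 0. By first-step analysis:
h(Senior) = 0.24·0 + 0.2·h(Senior) + 0.24·1 + 0.32·h(Manager)
h(Manager) = 0.48·0 + 0.28·h(Senior) + 0.16·1 + 0.08·h(Manager)
Solving: h(Senior) = 0.4208, h(Manager) = 0.3020.
Starting from Manager, the probability is 0.3020.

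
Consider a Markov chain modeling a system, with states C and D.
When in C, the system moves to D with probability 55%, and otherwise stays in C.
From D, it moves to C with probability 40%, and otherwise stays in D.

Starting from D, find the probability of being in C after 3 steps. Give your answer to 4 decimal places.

0.4210

Propagate the distribution vector 3 steps from D.
After 0 steps: (0.0000, 1.0000)
After 1 step: (0.4000, 0.6000)
After 2 steps: (0.4200, 0.5800)
After 3 steps: (0.4210, 0.5790)
P(in C after 3 steps) = 0.4210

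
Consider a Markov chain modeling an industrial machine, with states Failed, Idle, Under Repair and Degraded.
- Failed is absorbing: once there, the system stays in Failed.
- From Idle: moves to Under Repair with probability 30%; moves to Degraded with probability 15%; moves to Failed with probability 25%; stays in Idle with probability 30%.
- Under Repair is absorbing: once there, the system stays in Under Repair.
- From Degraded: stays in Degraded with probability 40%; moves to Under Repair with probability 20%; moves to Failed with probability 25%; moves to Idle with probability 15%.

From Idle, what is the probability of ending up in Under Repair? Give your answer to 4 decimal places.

Let h(s) be the probability of absorption at Under Repair starting from transient state s. Then h(Under Repair) = 1 and h(Failed) = 0. By first-step analysis:
h(Idle) = 0.25·0 + 0.3·h(Idle) + 0.3·1 + 0.15·h(Degraded)
h(Degraded) = 0.25·0 + 0.15·h(Idle) + 0.2·1 + 0.4·h(Degraded)
Solving: h(Idle) = 0.5283, h(Degraded) = 0.4654.
Starting from Idle, the probability is 0.5283.

0.5283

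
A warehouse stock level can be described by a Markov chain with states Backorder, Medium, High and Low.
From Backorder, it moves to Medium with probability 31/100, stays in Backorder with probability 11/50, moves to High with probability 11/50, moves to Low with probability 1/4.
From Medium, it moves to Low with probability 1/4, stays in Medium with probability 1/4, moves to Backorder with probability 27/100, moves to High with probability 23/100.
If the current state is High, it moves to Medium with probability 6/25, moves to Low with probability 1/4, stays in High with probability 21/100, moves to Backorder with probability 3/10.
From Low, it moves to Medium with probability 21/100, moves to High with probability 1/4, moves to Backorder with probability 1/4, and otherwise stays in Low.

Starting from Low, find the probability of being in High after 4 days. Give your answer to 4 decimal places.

0.2281

Propagate the distribution vector 4 days from Low.
After 0 days: (0.0000, 0.0000, 0.0000, 1.0000)
After 1 day: (0.2500, 0.2100, 0.2500, 0.2900)
After 2 days: (0.2592, 0.2509, 0.2283, 0.2616)
After 3 days: (0.2587, 0.2528, 0.2281, 0.2605)
After 4 days: (0.2587, 0.2528, 0.2281, 0.2604)
P(in High after 4 days) = 0.2281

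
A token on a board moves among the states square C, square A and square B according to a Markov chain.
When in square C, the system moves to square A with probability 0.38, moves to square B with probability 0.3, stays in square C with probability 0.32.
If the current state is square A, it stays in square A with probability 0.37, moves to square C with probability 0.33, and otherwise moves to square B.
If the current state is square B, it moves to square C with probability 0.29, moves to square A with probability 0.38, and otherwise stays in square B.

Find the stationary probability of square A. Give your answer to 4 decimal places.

Let the stationary distribution be π with π = πP and π_1 + π_2 + π_3 = 1.
π_1 = 0.32·π_1 + 0.33·π_2 + 0.29·π_3
π_2 = 0.38·π_1 + 0.37·π_2 + 0.38·π_3
Solving with the normalization constraint gives π = (0.3145, 0.3762, 0.3093).
So the stationary probability of square A is 0.3762.

0.3762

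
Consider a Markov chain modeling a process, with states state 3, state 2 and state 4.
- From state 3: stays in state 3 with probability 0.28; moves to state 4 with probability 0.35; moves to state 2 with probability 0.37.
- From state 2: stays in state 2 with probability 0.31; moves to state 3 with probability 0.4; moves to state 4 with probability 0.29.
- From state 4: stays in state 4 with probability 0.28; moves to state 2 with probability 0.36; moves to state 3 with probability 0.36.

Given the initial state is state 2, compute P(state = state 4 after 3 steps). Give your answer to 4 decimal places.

Propagate the distribution vector 3 steps from state 2.
After 0 steps: (0.0000, 1.0000, 0.0000)
After 1 step: (0.4000, 0.3100, 0.2900)
After 2 steps: (0.3404, 0.3485, 0.3111)
After 3 steps: (0.3467, 0.3460, 0.3073)
P(in state 4 after 3 steps) = 0.3073

0.3073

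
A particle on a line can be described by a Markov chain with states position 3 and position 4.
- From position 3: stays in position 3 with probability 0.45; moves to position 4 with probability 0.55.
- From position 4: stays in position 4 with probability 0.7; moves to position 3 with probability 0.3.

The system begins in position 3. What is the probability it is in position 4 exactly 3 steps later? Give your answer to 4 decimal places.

0.6449

Propagate the distribution vector 3 steps from position 3.
After 0 steps: (1.0000, 0.0000)
After 1 step: (0.4500, 0.5500)
After 2 steps: (0.3675, 0.6325)
After 3 steps: (0.3551, 0.6449)
P(in position 4 after 3 steps) = 0.6449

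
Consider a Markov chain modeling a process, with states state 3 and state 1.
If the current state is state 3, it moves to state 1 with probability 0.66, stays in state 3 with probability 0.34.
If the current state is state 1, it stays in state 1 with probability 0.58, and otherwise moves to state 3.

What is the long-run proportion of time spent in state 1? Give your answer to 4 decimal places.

Let the stationary distribution be π with π = πP and π_1 + π_2 = 1.
π_1 = 0.34·π_1 + 0.42·π_2
Solving with the normalization constraint gives π = (0.3889, 0.6111).
So the stationary probability of state 1 is 0.6111.

0.6111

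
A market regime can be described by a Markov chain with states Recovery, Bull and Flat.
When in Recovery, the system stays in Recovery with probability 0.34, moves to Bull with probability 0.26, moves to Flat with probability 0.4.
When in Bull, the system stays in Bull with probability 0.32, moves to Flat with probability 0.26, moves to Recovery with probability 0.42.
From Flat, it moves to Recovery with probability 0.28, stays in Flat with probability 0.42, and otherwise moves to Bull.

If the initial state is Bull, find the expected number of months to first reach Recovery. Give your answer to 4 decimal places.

Let t(s) be the expected number of months to first reach Recovery from state s, with t(Recovery) = 0. Conditioning on the first month:
t(Bull) = 1 + 0.32·t(Bull) + 0.26·t(Flat)
t(Flat) = 1 + 0.3·t(Bull) + 0.42·t(Flat)
Solving: t(Bull) = 2.6549, t(Flat) = 3.0973.
Expected months from Bull to Recovery: 2.6549.

2.6549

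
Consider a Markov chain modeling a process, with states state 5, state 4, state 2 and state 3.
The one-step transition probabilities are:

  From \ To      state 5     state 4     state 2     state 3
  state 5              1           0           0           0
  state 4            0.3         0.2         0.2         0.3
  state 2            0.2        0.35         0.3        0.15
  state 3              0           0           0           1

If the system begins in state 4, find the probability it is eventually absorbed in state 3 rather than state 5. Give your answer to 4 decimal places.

0.4898

Let h(s) be the probability of absorption at state 3 starting from transient state s. Then h(state 3) = 1 and h(state 5) = 0. By first-step analysis:
h(state 4) = 0.3·0 + 0.2·h(state 4) + 0.2·h(state 2) + 0.3·1
h(state 2) = 0.2·0 + 0.35·h(state 4) + 0.3·h(state 2) + 0.15·1
Solving: h(state 4) = 0.4898, h(state 2) = 0.4592.
Starting from state 4, the probability is 0.4898.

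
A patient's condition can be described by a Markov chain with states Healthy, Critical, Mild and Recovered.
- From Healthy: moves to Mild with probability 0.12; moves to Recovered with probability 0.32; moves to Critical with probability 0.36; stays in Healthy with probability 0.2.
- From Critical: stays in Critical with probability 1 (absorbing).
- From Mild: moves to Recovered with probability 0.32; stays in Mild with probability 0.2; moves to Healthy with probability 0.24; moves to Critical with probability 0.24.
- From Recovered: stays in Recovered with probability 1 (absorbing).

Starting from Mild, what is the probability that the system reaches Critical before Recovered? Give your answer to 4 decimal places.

0.4555

Let h(s) be the probability of absorption at Critical starting from transient state s. Then h(Critical) = 1 and h(Recovered) = 0. By first-step analysis:
h(Healthy) = 0.2·h(Healthy) + 0.36·1 + 0.12·h(Mild) + 0.32·0
h(Mild) = 0.24·h(Healthy) + 0.24·1 + 0.2·h(Mild) + 0.32·0
Solving: h(Healthy) = 0.5183, h(Mild) = 0.4555.
Starting from Mild, the probability is 0.4555.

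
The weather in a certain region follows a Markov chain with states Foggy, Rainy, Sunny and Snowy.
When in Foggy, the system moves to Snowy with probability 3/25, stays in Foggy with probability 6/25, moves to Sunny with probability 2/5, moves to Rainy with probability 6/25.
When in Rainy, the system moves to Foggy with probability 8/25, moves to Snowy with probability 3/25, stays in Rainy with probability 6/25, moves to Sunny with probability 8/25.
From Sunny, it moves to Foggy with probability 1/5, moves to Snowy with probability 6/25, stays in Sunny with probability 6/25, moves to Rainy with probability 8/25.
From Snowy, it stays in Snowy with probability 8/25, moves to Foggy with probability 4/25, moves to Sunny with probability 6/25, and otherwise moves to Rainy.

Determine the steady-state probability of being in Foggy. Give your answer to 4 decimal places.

0.2342

Let the stationary distribution be π with π = πP and π_1 + π_2 + π_3 + π_4 = 1.
π_1 = 0.24·π_1 + 0.32·π_2 + 0.2·π_3 + 0.16·π_4
π_2 = 0.24·π_1 + 0.24·π_2 + 0.32·π_3 + 0.28·π_4
π_3 = 0.4·π_1 + 0.32·π_2 + 0.24·π_3 + 0.24·π_4
Solving with the normalization constraint gives π = (0.2342, 0.2717, 0.2992, 0.1949).
So the stationary probability of Foggy is 0.2342.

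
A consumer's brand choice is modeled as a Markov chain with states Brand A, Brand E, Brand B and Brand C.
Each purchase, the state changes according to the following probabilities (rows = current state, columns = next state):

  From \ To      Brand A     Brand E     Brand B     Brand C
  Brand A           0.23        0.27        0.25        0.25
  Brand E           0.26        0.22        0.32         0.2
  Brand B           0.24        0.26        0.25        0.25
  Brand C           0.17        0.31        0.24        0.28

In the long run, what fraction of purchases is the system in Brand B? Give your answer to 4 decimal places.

0.2660

Let the stationary distribution be π with π = πP and π_1 + π_2 + π_3 + π_4 = 1.
π_1 = 0.23·π_1 + 0.26·π_2 + 0.24·π_3 + 0.17·π_4
π_2 = 0.27·π_1 + 0.22·π_2 + 0.26·π_3 + 0.31·π_4
π_3 = 0.25·π_1 + 0.32·π_2 + 0.25·π_3 + 0.24·π_4
Solving with the normalization constraint gives π = (0.2259, 0.2639, 0.2660, 0.2441).
So the stationary probability of Brand B is 0.2660.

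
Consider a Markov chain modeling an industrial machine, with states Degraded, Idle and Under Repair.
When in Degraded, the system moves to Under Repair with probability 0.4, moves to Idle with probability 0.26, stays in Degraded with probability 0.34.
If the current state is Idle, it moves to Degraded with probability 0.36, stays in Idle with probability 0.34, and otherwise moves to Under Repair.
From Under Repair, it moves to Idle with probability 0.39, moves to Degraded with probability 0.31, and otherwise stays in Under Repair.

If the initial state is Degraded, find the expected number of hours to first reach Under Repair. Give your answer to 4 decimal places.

2.6901

Let t(s) be the expected number of hours to first reach Under Repair from state s, with t(Under Repair) = 0. Conditioning on the first hour:
t(Degraded) = 1 + 0.34·t(Degraded) + 0.26·t(Idle)
t(Idle) = 1 + 0.36·t(Degraded) + 0.34·t(Idle)
Solving: t(Degraded) = 2.6901, t(Idle) = 2.9825.
Expected hours from Degraded to Under Repair: 2.6901.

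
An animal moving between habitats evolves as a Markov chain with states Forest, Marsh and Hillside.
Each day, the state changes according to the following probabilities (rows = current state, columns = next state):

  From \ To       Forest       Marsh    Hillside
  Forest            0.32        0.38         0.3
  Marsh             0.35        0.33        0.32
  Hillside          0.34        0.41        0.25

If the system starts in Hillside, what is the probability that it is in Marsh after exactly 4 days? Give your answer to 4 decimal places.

Propagate the distribution vector 4 days from Hillside.
After 0 days: (0.0000, 0.0000, 1.0000)
After 1 day: (0.3400, 0.4100, 0.2500)
After 2 days: (0.3373, 0.3670, 0.2957)
After 3 days: (0.3369, 0.3705, 0.2926)
After 4 days: (0.3370, 0.3703, 0.2928)
P(in Marsh after 4 days) = 0.3703

0.3703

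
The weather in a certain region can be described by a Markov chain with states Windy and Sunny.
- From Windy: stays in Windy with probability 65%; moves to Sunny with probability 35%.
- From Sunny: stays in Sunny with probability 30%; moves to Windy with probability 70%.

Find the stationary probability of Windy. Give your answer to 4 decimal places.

Let the stationary distribution be π with π = πP and π_1 + π_2 = 1.
π_1 = 0.65·π_1 + 0.7·π_2
Solving with the normalization constraint gives π = (0.6667, 0.3333).
So the stationary probability of Windy is 0.6667.

0.6667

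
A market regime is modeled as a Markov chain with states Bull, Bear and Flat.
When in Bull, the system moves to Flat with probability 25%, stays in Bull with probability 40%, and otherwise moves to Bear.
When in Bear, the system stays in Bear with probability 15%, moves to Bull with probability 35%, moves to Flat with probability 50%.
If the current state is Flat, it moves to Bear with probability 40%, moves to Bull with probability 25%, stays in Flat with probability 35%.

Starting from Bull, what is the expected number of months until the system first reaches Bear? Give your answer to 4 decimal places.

Let t(s) be the expected number of months to first reach Bear from state s, with t(Bear) = 0. Conditioning on the first month:
t(Bull) = 1 + 0.4·t(Bull) + 0.25·t(Flat)
t(Flat) = 1 + 0.25·t(Bull) + 0.35·t(Flat)
Solving: t(Bull) = 2.7481, t(Flat) = 2.5954.
Expected months from Bull to Bear: 2.7481.

2.7481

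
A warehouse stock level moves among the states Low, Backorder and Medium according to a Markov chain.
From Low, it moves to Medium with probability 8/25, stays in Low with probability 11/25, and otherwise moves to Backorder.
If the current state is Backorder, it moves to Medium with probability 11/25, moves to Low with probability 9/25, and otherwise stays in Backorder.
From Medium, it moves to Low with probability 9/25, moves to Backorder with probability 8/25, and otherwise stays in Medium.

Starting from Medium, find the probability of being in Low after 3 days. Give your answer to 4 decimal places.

0.3911

Propagate the distribution vector 3 days from Medium.
After 0 days: (0.0000, 0.0000, 1.0000)
After 1 day: (0.3600, 0.3200, 0.3200)
After 2 days: (0.3888, 0.2528, 0.3584)
After 3 days: (0.3911, 0.2586, 0.3503)
P(in Low after 3 days) = 0.3911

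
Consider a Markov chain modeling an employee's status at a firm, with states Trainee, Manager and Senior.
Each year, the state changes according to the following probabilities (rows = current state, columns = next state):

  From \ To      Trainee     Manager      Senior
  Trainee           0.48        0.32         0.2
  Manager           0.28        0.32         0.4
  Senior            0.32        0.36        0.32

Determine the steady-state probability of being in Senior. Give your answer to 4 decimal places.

0.3028

Let the stationary distribution be π with π = πP and π_1 + π_2 + π_3 = 1.
π_1 = 0.48·π_1 + 0.28·π_2 + 0.32·π_3
π_2 = 0.32·π_1 + 0.32·π_2 + 0.36·π_3
Solving with the normalization constraint gives π = (0.3651, 0.3321, 0.3028).
So the stationary probability of Senior is 0.3028.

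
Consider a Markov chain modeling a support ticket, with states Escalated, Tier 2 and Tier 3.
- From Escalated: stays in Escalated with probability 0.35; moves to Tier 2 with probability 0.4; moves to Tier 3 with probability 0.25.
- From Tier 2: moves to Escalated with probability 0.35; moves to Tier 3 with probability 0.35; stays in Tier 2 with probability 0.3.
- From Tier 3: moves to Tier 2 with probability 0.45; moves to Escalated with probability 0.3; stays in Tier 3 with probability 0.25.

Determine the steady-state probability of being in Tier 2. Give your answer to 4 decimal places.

Let the stationary distribution be π with π = πP and π_1 + π_2 + π_3 = 1.
π_1 = 0.35·π_1 + 0.35·π_2 + 0.3·π_3
π_2 = 0.4·π_1 + 0.3·π_2 + 0.45·π_3
Solving with the normalization constraint gives π = (0.3356, 0.3767, 0.2877).
So the stationary probability of Tier 2 is 0.3767.

0.3767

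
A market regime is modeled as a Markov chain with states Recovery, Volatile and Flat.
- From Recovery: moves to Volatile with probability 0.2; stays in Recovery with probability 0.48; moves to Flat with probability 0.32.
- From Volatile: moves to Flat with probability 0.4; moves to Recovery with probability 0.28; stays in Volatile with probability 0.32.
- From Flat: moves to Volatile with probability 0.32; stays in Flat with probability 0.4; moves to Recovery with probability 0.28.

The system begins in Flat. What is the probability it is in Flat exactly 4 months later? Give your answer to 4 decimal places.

Propagate the distribution vector 4 months from Flat.
After 0 months: (0.0000, 0.0000, 1.0000)
After 1 month: (0.2800, 0.3200, 0.4000)
After 2 months: (0.3360, 0.2864, 0.3776)
After 3 months: (0.3472, 0.2797, 0.3731)
After 4 months: (0.3494, 0.2783, 0.3722)
P(in Flat after 4 months) = 0.3722

0.3722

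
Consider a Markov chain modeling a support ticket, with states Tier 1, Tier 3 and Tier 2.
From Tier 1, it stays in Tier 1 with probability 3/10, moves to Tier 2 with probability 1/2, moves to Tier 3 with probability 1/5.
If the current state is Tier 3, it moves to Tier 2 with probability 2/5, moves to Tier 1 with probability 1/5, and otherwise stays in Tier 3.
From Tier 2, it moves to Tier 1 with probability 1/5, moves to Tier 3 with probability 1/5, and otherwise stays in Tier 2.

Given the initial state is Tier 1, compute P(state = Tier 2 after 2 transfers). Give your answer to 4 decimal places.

0.5300

Sum over the intermediate state after 1 transfer:
P = P(Tier 1→Tier 1)·P(Tier 1→Tier 2) + P(Tier 1→Tier 3)·P(Tier 3→Tier 2) + P(Tier 1→Tier 2)·P(Tier 2→Tier 2)
  = 0.3×0.5 + 0.2×0.4 + 0.5×0.6
  = 0.1500 + 0.0800 + 0.3000 = 0.5300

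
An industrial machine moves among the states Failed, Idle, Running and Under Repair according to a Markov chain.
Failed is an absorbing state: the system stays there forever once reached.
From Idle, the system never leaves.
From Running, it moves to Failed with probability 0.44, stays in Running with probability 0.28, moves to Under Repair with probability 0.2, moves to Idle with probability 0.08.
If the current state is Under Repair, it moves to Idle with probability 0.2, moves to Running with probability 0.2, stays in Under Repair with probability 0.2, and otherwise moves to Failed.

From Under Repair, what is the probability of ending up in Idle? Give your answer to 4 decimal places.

0.2985

Let h(s) be the probability of absorption at Idle starting from transient state s. Then h(Idle) = 1 and h(Failed) = 0. By first-step analysis:
h(Running) = 0.44·0 + 0.08·1 + 0.28·h(Running) + 0.2·h(Under Repair)
h(Under Repair) = 0.4·0 + 0.2·1 + 0.2·h(Running) + 0.2·h(Under Repair)
Solving: h(Running) = 0.1940, h(Under Repair) = 0.2985.
Starting from Under Repair, the probability is 0.2985.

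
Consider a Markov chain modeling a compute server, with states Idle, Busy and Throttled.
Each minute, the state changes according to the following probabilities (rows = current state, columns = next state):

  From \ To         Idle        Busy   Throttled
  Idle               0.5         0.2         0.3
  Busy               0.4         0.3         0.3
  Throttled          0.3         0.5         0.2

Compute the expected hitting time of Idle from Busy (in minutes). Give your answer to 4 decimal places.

Let t(s) be the expected number of minutes to first reach Idle from state s, with t(Idle) = 0. Conditioning on the first minute:
t(Busy) = 1 + 0.3·t(Busy) + 0.3·t(Throttled)
t(Throttled) = 1 + 0.5·t(Busy) + 0.2·t(Throttled)
Solving: t(Busy) = 2.6829, t(Throttled) = 2.9268.
Expected minutes from Busy to Idle: 2.6829.

2.6829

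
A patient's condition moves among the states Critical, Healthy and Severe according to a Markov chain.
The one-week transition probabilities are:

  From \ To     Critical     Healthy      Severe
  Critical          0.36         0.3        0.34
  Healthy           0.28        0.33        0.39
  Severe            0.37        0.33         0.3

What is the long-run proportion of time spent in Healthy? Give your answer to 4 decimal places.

Let the stationary distribution be π with π = πP and π_1 + π_2 + π_3 = 1.
π_1 = 0.36·π_1 + 0.28·π_2 + 0.37·π_3
π_2 = 0.3·π_1 + 0.33·π_2 + 0.33·π_3
Solving with the normalization constraint gives π = (0.3378, 0.3199, 0.3423).
So the stationary probability of Healthy is 0.3199.

0.3199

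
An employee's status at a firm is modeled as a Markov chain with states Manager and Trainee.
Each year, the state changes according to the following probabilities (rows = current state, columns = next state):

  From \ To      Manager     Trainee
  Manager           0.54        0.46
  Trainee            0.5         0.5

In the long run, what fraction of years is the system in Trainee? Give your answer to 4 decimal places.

0.4792

Let the stationary distribution be π with π = πP and π_1 + π_2 = 1.
π_1 = 0.54·π_1 + 0.5·π_2
Solving with the normalization constraint gives π = (0.5208, 0.4792).
So the stationary probability of Trainee is 0.4792.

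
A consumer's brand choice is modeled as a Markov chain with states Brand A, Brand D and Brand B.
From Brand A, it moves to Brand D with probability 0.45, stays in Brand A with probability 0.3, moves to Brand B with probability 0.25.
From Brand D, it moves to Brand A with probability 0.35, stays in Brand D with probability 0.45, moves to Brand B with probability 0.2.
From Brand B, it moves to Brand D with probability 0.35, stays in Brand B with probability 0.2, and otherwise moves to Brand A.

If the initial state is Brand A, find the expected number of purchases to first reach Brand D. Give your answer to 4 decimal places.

Let t(s) be the expected number of purchases to first reach Brand D from state s, with t(Brand D) = 0. Conditioning on the first purchase:
t(Brand A) = 1 + 0.3·t(Brand A) + 0.25·t(Brand B)
t(Brand B) = 1 + 0.45·t(Brand A) + 0.2·t(Brand B)
Solving: t(Brand A) = 2.3464, t(Brand B) = 2.5698.
Expected purchases from Brand A to Brand D: 2.3464.

2.3464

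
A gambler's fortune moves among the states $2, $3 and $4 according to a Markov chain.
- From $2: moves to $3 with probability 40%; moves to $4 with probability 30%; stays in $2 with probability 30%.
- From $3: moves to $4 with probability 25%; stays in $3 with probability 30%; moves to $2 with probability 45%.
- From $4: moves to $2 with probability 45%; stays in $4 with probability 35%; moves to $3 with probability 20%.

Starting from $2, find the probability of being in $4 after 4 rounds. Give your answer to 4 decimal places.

0.2994

Propagate the distribution vector 4 rounds from $2.
After 0 rounds: (1.0000, 0.0000, 0.0000)
After 1 round: (0.3000, 0.4000, 0.3000)
After 2 rounds: (0.4050, 0.3000, 0.2950)
After 3 rounds: (0.3893, 0.3110, 0.2998)
After 4 rounds: (0.3916, 0.3090, 0.2994)
P(in $4 after 4 rounds) = 0.2994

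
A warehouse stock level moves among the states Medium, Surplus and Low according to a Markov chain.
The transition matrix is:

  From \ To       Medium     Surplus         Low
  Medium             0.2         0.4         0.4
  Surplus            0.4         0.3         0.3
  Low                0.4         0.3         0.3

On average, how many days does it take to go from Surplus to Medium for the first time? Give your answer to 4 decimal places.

Let t(s) be the expected number of days to first reach Medium from state s, with t(Medium) = 0. Conditioning on the first day:
t(Surplus) = 1 + 0.3·t(Surplus) + 0.3·t(Low)
t(Low) = 1 + 0.3·t(Surplus) + 0.3·t(Low)
Solving: t(Surplus) = 2.5000, t(Low) = 2.5000.
Expected days from Surplus to Medium: 2.5000.

2.5000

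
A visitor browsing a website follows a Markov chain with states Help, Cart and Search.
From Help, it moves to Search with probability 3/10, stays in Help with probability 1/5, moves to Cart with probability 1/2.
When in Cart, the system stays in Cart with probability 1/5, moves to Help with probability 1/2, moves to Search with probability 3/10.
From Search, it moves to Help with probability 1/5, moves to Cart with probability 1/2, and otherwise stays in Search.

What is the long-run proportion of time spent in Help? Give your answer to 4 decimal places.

Let the stationary distribution be π with π = πP and π_1 + π_2 + π_3 = 1.
π_1 = 0.2·π_1 + 0.5·π_2 + 0.2·π_3
π_2 = 0.5·π_1 + 0.2·π_2 + 0.5·π_3
Solving with the normalization constraint gives π = (0.3154, 0.3846, 0.3000).
So the stationary probability of Help is 0.3154.

0.3154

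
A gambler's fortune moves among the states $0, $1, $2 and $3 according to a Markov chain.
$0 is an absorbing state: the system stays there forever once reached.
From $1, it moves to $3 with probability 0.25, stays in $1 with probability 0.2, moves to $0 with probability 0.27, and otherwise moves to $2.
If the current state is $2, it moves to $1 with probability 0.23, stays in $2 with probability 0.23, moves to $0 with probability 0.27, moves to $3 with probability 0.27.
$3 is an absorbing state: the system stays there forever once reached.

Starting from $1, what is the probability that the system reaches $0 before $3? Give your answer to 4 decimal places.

Let h(s) be the probability of absorption at $0 starting from transient state s. Then h($0) = 1 and h($3) = 0. By first-step analysis:
h($1) = 0.27·1 + 0.2·h($1) + 0.28·h($2) + 0.25·0
h($2) = 0.27·1 + 0.23·h($1) + 0.23·h($2) + 0.27·0
Solving: h($1) = 0.5140, h($2) = 0.5042.
Starting from $1, the probability is 0.5140.

0.5140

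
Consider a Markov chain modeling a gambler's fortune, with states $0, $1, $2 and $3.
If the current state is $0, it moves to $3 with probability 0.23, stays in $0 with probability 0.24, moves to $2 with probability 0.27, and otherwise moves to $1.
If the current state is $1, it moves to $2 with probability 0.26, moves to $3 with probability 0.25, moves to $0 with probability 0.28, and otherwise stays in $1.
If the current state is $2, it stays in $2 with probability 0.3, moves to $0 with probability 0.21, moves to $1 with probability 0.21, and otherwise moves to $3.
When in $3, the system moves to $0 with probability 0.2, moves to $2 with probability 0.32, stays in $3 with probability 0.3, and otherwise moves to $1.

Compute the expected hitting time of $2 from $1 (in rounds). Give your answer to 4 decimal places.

3.5975

Let t(s) be the expected number of rounds to first reach $2 from state s, with t($2) = 0. Conditioning on the first round:
t($0) = 1 + 0.24·t($0) + 0.26·t($1) + 0.23·t($3)
t($1) = 1 + 0.28·t($0) + 0.21·t($1) + 0.25·t($3)
t($3) = 1 + 0.2·t($0) + 0.18·t($1) + 0.3·t($3)
Solving: t($0) = 3.5673, t($1) = 3.5975, t($3) = 3.3729.
Expected rounds from $1 to $2: 3.5975.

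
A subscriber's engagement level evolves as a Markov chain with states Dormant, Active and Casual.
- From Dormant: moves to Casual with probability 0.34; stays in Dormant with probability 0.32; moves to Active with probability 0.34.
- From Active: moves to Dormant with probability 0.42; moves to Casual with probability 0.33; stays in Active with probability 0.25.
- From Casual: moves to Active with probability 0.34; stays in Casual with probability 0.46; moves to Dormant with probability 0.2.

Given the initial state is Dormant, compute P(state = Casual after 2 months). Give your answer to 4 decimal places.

0.3774

Sum over the intermediate state after 1 month:
P = P(Dormant→Dormant)·P(Dormant→Casual) + P(Dormant→Active)·P(Active→Casual) + P(Dormant→Casual)·P(Casual→Casual)
  = 0.32×0.34 + 0.34×0.33 + 0.34×0.46
  = 0.1088 + 0.1122 + 0.1564 = 0.3774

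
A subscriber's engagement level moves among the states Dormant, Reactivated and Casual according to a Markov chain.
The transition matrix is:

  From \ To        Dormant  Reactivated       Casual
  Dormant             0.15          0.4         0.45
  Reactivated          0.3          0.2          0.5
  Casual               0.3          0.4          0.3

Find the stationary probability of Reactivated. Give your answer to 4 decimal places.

0.3333

Let the stationary distribution be π with π = πP and π_1 + π_2 + π_3 = 1.
π_1 = 0.15·π_1 + 0.3·π_2 + 0.3·π_3
π_2 = 0.4·π_1 + 0.2·π_2 + 0.4·π_3
Solving with the normalization constraint gives π = (0.2609, 0.3333, 0.4058).
So the stationary probability of Reactivated is 0.3333.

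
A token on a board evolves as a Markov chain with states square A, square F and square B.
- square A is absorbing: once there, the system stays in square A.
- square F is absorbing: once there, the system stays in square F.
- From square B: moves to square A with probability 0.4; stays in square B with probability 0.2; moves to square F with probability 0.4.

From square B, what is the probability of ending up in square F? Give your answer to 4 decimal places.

0.5000

Let h(s) be the probability of absorption at square F starting from transient state s. Then h(square F) = 1 and h(square A) = 0. By first-step analysis:
h(square B) = 0.4·0 + 0.4·1 + 0.2·h(square B)
Solving: h(square B) = 0.5000.
Starting from square B, the probability is 0.5000.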